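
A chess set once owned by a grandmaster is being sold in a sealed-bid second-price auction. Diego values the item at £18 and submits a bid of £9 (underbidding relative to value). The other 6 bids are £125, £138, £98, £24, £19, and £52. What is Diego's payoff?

£0

Highest competing bid: £138.
Diego's bid £9 is not the highest, so Diego loses, pays nothing, and earns zero payoff.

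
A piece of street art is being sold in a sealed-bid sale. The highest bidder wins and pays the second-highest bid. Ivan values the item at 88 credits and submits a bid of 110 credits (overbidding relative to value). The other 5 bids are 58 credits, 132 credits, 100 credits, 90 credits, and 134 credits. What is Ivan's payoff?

Highest competing bid: 134 credits.
Ivan's bid 110 credits is not the highest, so Ivan loses, pays nothing, and earns zero payoff.

Payoff = 0 credits.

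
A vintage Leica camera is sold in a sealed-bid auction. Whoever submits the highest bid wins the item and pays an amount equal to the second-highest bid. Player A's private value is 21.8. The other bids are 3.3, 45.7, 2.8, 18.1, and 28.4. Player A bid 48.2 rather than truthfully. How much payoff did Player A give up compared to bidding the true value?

Regret: 23.9.

The highest competing bid is 45.7.
Bidding truthfully at 21.8: the top bid is 45.7 (a rival), so Player A loses. Payoff = 0.0.
Bidding 48.2: Player A has the top bid, wins, and pays the second-highest bid 45.7. Payoff = 21.8 − 45.7 = -23.9.
Regret = truthful payoff − actual payoff = 0.0 − -23.9 = 23.9.
Deviating from a truthful bid can only lose payoff in a second-price auction — never gain.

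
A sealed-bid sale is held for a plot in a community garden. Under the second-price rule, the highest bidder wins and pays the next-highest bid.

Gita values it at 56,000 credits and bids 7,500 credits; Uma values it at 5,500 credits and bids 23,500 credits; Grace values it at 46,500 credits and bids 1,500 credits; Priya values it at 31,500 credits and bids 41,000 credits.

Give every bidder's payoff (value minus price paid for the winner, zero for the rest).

Payoffs: Gita 0 credits, Uma 0 credits, Grace 0 credits, Priya 8,000 credits.

Ranking the bids: Priya 41,000 credits > Uma 23,500 credits > Gita 7,500 credits > Grace 1,500 credits.
Priya has the top bid and wins; the price is the second-highest bid, 23,500 credits.
Priya's payoff = 31,500 credits − 23,500 credits = 8,000 credits. All other bidders lose, so their payoff is 0.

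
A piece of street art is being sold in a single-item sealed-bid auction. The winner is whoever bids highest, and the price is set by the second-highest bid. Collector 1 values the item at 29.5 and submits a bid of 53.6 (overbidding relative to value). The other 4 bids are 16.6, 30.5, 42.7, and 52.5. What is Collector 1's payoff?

Highest competing bid: 52.5.
Collector 1's bid 53.6 is the highest overall, so Collector 1 wins and pays the second-highest bid, 52.5.
Payoff = value − price = 29.5 − 52.5 = -23.0.
Overbidding won the item at a price above value — truthful bidding would have avoided this loss.

The bidder's payoff: -23.0.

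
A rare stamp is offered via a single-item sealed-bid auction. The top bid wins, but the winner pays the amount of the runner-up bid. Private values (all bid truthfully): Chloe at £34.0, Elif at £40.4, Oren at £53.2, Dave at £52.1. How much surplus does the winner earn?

Surplus = £1.1.

Ordered from highest: Oren £53.2; Dave £52.1; Elif £40.4; Chloe £34.0.
Oren wins with the top bid and pays the second-highest, £52.1.
Surplus = £53.2 − £52.1 = £1.1.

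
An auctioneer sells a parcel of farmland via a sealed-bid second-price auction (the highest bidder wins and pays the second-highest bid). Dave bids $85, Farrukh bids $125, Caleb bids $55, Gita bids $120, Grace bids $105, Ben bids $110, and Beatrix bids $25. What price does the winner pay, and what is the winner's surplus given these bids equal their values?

Ranking the bids: Farrukh $125 > Gita $120 > Ben $110 > Grace $105 > Dave $85 > Caleb $55 > Beatrix $25.
Farrukh is the highest bidder, so Farrukh wins.
Under the second-price rule, the price is the second-highest bid: $120.
Surplus = $125 − $120 = $5.

The winner pays $120 for a surplus of $5.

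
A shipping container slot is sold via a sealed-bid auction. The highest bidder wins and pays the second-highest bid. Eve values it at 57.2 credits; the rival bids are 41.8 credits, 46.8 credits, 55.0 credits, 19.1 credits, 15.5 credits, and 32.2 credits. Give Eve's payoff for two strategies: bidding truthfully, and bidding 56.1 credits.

Truthful: 2.2 credits; alternative: 2.2 credits.

The highest competing bid is 55.0 credits.
Bidding truthfully at 57.2 credits: Eve has the top bid, wins, and pays the second-highest bid 55.0 credits. Payoff = 57.2 credits − 55.0 credits = 2.2 credits.
Bidding 56.1 credits: Eve has the top bid, wins, and pays the second-highest bid 55.0 credits. Payoff = 57.2 credits − 55.0 credits = 2.2 credits.
The bid only affects whether you win, not the price — here both bids land on the same side of the top rival bid, so the deviation is payoff-neutral.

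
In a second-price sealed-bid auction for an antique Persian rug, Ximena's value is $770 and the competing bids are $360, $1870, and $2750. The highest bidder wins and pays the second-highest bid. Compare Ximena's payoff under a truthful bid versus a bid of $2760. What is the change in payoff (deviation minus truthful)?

The highest competing bid is $2750.
Bidding truthfully at $770: the top bid is $2750 (a rival), so Ximena loses. Payoff = $0.
Bidding $2760: Ximena has the top bid, wins, and pays the second-highest bid $2750. Payoff = $770 − $2750 = -$1980.
Change = -$1980 − $0 = -$1980.
Deviating from a truthful bid can only lose payoff in a second-price auction — never gain.

Change in payoff: -$1980.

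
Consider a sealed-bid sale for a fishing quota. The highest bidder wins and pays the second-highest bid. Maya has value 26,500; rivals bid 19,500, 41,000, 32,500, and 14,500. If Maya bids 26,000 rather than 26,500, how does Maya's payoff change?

Payoff change: 0.

The highest competing bid is 41,000.
Bidding truthfully at 26,500: the top bid is 41,000 (a rival), so Maya loses. Payoff = 0.
Bidding 26,000: the top bid is 41,000 (a rival), so Maya loses. Payoff = 0.
Change = 0 − 0 = 0.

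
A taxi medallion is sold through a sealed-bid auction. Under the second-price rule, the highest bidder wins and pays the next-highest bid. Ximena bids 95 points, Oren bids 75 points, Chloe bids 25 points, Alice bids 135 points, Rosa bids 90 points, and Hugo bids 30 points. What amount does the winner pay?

Sorted high to low: Alice 135 points; Ximena 95 points; Rosa 90 points; Oren 75 points; Hugo 30 points; Chloe 25 points.
Alice has the highest bid, so Alice wins.
The second-highest bid is 95 points, so that is what Alice pays.

Price paid: 95 points.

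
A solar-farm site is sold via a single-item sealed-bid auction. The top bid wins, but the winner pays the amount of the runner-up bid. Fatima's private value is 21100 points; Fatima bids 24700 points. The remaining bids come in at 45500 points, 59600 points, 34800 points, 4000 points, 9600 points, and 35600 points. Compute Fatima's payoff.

Payoff = 0 points.

Highest competing bid: 59600 points.
Fatima's bid 24700 points is not the highest, so Fatima loses, pays nothing, and earns zero payoff.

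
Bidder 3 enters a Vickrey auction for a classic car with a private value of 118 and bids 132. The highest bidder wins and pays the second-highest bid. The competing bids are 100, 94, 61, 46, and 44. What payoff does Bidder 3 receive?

18

Highest competing bid: 100.
Bidder 3's bid 132 is the highest overall, so Bidder 3 wins and pays the second-highest bid, 100.
Payoff = value − price = 118 − 100 = 18.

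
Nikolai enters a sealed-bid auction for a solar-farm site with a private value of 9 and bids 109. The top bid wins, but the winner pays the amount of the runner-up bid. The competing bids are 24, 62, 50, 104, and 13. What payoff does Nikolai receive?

Highest competing bid: 104.
Nikolai's bid 109 is the highest overall, so Nikolai wins and pays the second-highest bid, 104.
Payoff = value − price = 9 − 104 = -95.
Overbidding won the item at a price above value — truthful bidding would have avoided this loss.

-95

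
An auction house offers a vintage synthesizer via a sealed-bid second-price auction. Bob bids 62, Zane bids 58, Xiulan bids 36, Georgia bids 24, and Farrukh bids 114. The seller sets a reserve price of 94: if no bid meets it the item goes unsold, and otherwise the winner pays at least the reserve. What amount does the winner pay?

Price paid: 94.

Bids in descending order: Farrukh 114 > Bob 62 > Zane 58 > Xiulan 36 > Georgia 24.
Farrukh has the highest bid, so Farrukh wins.
The second-highest bid is 62, but the reserve 94 is higher, so the price is the reserve.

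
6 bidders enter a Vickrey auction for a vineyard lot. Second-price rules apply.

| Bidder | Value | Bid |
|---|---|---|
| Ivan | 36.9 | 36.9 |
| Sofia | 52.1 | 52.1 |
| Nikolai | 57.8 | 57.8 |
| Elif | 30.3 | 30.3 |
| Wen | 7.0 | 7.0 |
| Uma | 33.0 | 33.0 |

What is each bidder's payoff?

Ordered from highest: Nikolai 57.8, then Sofia 52.1, then Ivan 36.9, then Uma 33.0, then Elif 30.3, then Wen 7.0.
Nikolai has the top bid and wins; the price is the second-highest bid, 52.1.
Nikolai's payoff = 57.8 − 52.1 = 5.7. All other bidders lose, so their payoff is 0.

Payoffs: Ivan 0.0, Sofia 0.0, Nikolai 5.7, Elif 0.0, Wen 0.0, Uma 0.0.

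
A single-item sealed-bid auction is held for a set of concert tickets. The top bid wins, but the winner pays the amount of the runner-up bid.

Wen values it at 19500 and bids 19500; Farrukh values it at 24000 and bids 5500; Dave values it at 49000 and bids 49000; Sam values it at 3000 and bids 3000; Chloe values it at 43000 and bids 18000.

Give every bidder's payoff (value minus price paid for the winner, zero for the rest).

Bids in descending order: Dave 49000, then Wen 19500, then Chloe 18000, then Farrukh 5500, then Sam 3000.
Dave has the top bid and wins; the price is the second-highest bid, 19500.
Dave's payoff = 49000 − 19500 = 29500. All other bidders lose, so their payoff is 0.

Wen 0, Farrukh 0, Dave 29500, Sam 0, Chloe 0.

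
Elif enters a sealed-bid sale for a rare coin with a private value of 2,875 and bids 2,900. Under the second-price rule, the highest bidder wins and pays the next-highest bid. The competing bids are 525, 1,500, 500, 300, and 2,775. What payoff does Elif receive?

Elif's payoff: 100.

Highest competing bid: 2,775.
Elif's bid 2,900 is the highest overall, so Elif wins and pays the second-highest bid, 2,775.
Payoff = value − price = 2,875 − 2,775 = 100.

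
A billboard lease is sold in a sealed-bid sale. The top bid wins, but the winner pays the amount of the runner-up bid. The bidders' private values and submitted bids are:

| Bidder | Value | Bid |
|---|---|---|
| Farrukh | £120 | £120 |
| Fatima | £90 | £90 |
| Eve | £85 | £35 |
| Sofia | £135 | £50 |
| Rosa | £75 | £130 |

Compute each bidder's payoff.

Payoffs: Farrukh £0, Fatima £0, Eve £0, Sofia £0, Rosa -£45.

Ranking the bids: Rosa £130, then Farrukh £120, then Fatima £90, then Sofia £50, then Eve £35.
Rosa has the top bid and wins; the price is the second-highest bid, £120.
Rosa's payoff = £75 − £120 = -£45. All other bidders lose, so their payoff is 0.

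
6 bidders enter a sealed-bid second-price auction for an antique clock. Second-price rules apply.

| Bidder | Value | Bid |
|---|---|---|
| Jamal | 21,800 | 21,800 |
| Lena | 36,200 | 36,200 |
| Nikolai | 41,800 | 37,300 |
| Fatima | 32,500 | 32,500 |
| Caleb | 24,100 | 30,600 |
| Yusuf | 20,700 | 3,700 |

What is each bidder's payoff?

Jamal 0, Lena 0, Nikolai 5,600, Fatima 0, Caleb 0, Yusuf 0.

Ranking the bids: Nikolai 37,300, then Lena 36,200, then Fatima 32,500, then Caleb 30,600, then Jamal 21,800, then Yusuf 3,700.
Nikolai has the top bid and wins; the price is the second-highest bid, 36,200.
Nikolai's payoff = 41,800 − 36,200 = 5,600. All other bidders lose, so their payoff is 0.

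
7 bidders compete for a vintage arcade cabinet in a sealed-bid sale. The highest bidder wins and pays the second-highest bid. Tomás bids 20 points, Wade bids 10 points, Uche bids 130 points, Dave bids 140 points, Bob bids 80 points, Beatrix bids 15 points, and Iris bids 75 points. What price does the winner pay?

Ranking the bids: Dave 140 points, then Uche 130 points, then Bob 80 points, then Iris 75 points, then Tomás 20 points, then Beatrix 15 points, then Wade 10 points.
Dave has the highest bid, so Dave wins.
The second-highest bid is 130 points, so that is what Dave pays.

The winner pays 130 points.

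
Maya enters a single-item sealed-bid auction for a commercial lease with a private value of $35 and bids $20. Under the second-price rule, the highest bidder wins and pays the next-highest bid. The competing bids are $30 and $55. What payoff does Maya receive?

Maya's payoff: $0.

Highest competing bid: $55.
Maya's bid $20 is not the highest, so Maya loses, pays nothing, and earns zero payoff.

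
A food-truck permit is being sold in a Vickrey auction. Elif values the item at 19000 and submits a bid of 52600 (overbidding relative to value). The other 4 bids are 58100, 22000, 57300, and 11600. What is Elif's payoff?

Highest competing bid: 58100.
Elif's bid 52600 is not the highest, so Elif loses, pays nothing, and earns zero payoff.

0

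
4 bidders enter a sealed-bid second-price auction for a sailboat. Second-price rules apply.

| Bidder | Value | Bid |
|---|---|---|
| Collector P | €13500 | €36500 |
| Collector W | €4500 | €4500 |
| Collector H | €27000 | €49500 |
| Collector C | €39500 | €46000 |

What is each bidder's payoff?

Bids in descending order: Collector H €49500 > Collector C €46000 > Collector P €36500 > Collector W €4500.
Collector H has the top bid and wins; the price is the second-highest bid, €46000.
Collector H's payoff = €27000 − €46000 = -€19000. All other bidders lose, so their payoff is 0.

Payoffs: Collector P €0, Collector W €0, Collector H -€19000, Collector C €0.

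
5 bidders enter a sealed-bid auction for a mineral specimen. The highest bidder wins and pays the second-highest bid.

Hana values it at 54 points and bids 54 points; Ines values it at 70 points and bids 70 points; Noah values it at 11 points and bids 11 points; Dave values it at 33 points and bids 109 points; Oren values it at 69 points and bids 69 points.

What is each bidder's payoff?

Hana 0 points, Ines 0 points, Noah 0 points, Dave -37 points, Oren 0 points.

Ordered from highest: Dave 109 points; Ines 70 points; Oren 69 points; Hana 54 points; Noah 11 points.
Dave has the top bid and wins; the price is the second-highest bid, 70 points.
Dave's payoff = 33 points − 70 points = -37 points. All other bidders lose, so their payoff is 0.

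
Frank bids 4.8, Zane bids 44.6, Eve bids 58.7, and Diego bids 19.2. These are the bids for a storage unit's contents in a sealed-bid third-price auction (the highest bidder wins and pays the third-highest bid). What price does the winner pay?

Price paid: 19.2.

Ranking the bids: Eve 58.7; Zane 44.6; Diego 19.2; Frank 4.8.
Eve is the highest bidder, so Eve wins.
Under the third-price rule, the price is the third-highest bid: 19.2.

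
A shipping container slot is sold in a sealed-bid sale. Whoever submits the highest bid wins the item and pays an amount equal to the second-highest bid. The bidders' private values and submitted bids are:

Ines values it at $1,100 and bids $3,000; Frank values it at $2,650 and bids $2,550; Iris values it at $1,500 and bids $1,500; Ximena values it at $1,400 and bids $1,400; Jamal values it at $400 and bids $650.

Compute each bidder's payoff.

Ines -$1,450, Frank $0, Iris $0, Ximena $0, Jamal $0.

Sorted high to low: Ines $3,000, then Frank $2,550, then Iris $1,500, then Ximena $1,400, then Jamal $650.
Ines has the top bid and wins; the price is the second-highest bid, $2,550.
Ines's payoff = $1,100 − $2,550 = -$1,450. All other bidders lose, so their payoff is 0.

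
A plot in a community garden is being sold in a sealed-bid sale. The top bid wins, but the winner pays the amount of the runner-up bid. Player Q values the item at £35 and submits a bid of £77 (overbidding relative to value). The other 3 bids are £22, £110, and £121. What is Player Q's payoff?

£0

Highest competing bid: £121.
Player Q's bid £77 is not the highest, so Player Q loses, pays nothing, and earns zero payoff.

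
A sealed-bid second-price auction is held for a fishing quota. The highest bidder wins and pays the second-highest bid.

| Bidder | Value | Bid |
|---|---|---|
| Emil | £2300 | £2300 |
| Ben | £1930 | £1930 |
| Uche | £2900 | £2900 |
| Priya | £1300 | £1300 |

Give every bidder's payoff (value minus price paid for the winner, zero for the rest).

Sorted high to low: Uche £2900 > Emil £2300 > Ben £1930 > Priya £1300.
Uche has the top bid and wins; the price is the second-highest bid, £2300.
Uche's payoff = £2900 − £2300 = £600. All other bidders lose, so their payoff is 0.

Payoffs: Emil £0, Ben £0, Uche £600, Priya £0.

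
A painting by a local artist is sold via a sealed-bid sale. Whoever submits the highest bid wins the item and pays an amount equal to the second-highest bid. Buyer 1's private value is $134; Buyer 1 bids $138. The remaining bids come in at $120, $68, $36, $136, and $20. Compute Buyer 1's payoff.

Highest competing bid: $136.
Buyer 1's bid $138 is the highest overall, so Buyer 1 wins and pays the second-highest bid, $136.
Payoff = value − price = $134 − $136 = -$2.
Overbidding won the item at a price above value — truthful bidding would have avoided this loss.

-$2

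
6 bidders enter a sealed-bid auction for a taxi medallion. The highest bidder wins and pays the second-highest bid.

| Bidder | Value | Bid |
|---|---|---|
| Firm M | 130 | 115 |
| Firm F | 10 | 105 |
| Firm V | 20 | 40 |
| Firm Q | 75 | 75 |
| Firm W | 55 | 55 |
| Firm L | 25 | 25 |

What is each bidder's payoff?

Payoffs: Firm M 25, Firm F 0, Firm V 0, Firm Q 0, Firm W 0, Firm L 0.

Bids in descending order: Firm M 115 > Firm F 105 > Firm Q 75 > Firm W 55 > Firm V 40 > Firm L 25.
Firm M has the top bid and wins; the price is the second-highest bid, 105.
Firm M's payoff = 130 − 105 = 25. All other bidders lose, so their payoff is 0.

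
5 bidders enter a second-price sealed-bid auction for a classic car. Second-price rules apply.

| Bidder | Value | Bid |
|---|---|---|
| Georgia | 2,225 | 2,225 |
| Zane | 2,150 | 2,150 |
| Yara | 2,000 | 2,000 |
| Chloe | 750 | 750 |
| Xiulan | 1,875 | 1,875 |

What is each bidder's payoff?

Payoffs: Georgia 75, Zane 0, Yara 0, Chloe 0, Xiulan 0.

Ordered from highest: Georgia 2,225; Zane 2,150; Yara 2,000; Xiulan 1,875; Chloe 750.
Georgia has the top bid and wins; the price is the second-highest bid, 2,150.
Georgia's payoff = 2,225 − 2,150 = 75. All other bidders lose, so their payoff is 0.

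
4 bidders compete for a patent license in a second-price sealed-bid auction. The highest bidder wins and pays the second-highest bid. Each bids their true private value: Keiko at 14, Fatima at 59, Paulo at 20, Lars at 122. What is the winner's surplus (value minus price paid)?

Ranking the bids: Lars 122; Fatima 59; Paulo 20; Keiko 14.
Lars wins with the top bid and pays the second-highest, 59.
Surplus = 122 − 59 = 63.

Winner's surplus: 63.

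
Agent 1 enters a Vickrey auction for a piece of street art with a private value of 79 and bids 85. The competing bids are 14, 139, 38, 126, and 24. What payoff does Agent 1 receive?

Payoff = 0.

Highest competing bid: 139.
Agent 1's bid 85 is not the highest, so Agent 1 loses, pays nothing, and earns zero payoff.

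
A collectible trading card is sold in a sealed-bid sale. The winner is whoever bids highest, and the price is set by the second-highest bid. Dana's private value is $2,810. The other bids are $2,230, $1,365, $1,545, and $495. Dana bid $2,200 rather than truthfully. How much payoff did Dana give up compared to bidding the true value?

The highest competing bid is $2,230.
Bidding truthfully at $2,810: Dana has the top bid, wins, and pays the second-highest bid $2,230. Payoff = $2,810 − $2,230 = $580.
Bidding $2,200: the top bid is $2,230 (a rival), so Dana loses. Payoff = $0.
Regret = truthful payoff − actual payoff = $580 − $0 = $580.
This is the dominant-strategy logic: truthful bidding weakly beats any alternative.

Regret: $580.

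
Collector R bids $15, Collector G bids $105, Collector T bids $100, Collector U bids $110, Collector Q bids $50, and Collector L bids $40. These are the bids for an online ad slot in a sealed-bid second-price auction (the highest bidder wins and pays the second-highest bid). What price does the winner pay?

Bids in descending order: Collector U $110, then Collector G $105, then Collector T $100, then Collector Q $50, then Collector L $40, then Collector R $15.
Collector U is the highest bidder, so Collector U wins.
Under the second-price rule, the price is the second-highest bid: $105.

Price paid: $105.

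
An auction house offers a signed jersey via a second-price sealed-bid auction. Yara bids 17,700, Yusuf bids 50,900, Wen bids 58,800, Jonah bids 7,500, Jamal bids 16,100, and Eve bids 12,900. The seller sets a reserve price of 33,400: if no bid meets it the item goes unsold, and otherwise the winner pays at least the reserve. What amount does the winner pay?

Price paid: 50,900.

Ordered from highest: Wen 58,800 > Yusuf 50,900 > Yara 17,700 > Jamal 16,100 > Eve 12,900 > Jonah 7,500.
Wen has the highest bid, so Wen wins.
The second-highest bid is 50,900, which exceeds the reserve, so that sets the price.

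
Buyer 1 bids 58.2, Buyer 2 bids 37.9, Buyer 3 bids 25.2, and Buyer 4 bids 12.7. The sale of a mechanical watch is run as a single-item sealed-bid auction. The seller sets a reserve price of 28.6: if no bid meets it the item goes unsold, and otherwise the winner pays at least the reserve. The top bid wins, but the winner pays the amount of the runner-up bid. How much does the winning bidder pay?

The winner pays 37.9.

Ordered from highest: Buyer 1 58.2, then Buyer 2 37.9, then Buyer 3 25.2, then Buyer 4 12.7.
Buyer 1 has the highest bid, so Buyer 1 wins.
The second-highest bid is 37.9, which exceeds the reserve, so that sets the price.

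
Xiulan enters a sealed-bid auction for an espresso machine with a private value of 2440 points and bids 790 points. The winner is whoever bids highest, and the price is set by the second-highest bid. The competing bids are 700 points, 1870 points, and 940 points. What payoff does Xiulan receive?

0 points

Highest competing bid: 1870 points.
Xiulan's bid 790 points is not the highest, so Xiulan loses, pays nothing, and earns zero payoff.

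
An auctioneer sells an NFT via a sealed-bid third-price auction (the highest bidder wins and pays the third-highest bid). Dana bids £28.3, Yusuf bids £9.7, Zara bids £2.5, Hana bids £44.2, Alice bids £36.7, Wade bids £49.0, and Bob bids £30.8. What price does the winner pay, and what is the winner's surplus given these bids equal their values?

Price £36.7; surplus £12.3.

Sorted high to low: Wade £49.0 > Hana £44.2 > Alice £36.7 > Bob £30.8 > Dana £28.3 > Yusuf £9.7 > Zara £2.5.
Wade is the highest bidder, so Wade wins.
Under the third-price rule, the price is the third-highest bid: £36.7.
Surplus = £49.0 − £36.7 = £12.3.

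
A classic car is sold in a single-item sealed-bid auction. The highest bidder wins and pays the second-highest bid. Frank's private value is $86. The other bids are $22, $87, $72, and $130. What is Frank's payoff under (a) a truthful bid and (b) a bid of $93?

(a) $0  (b) $0

The highest competing bid is $130.
Bidding truthfully at $86: the top bid is $130 (a rival), so Frank loses. Payoff = $0.
Bidding $93: the top bid is $130 (a rival), so Frank loses. Payoff = $0.
The bid only affects whether you win, not the price — here both bids land on the same side of the top rival bid, so the deviation is payoff-neutral.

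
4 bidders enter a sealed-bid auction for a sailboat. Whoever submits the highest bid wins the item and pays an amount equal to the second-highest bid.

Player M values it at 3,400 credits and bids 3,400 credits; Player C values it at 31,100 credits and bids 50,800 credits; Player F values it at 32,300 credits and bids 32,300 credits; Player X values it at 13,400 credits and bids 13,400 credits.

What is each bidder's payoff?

Player M 0 credits, Player C -1,200 credits, Player F 0 credits, Player X 0 credits.

Ordered from highest: Player C 50,800 credits > Player F 32,300 credits > Player X 13,400 credits > Player M 3,400 credits.
Player C has the top bid and wins; the price is the second-highest bid, 32,300 credits.
Player C's payoff = 31,100 credits − 32,300 credits = -1,200 credits. All other bidders lose, so their payoff is 0.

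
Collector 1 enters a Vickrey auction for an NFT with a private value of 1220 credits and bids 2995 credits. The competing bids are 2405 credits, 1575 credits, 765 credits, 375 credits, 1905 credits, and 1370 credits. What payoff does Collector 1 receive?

The bidder's payoff: -1185 credits.

Highest competing bid: 2405 credits.
Collector 1's bid 2995 credits is the highest overall, so Collector 1 wins and pays the second-highest bid, 2405 credits.
Payoff = value − price = 1220 credits − 2405 credits = -1185 credits.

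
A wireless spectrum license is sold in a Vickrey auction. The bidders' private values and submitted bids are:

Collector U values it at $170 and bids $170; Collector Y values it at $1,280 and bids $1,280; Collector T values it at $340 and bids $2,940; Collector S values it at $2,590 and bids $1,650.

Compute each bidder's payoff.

Sorted high to low: Collector T $2,940, then Collector S $1,650, then Collector Y $1,280, then Collector U $170.
Collector T has the top bid and wins; the price is the second-highest bid, $1,650.
Collector T's payoff = $340 − $1,650 = -$1,310. All other bidders lose, so their payoff is 0.

Payoffs: Collector U $0, Collector Y $0, Collector T -$1,310, Collector S $0.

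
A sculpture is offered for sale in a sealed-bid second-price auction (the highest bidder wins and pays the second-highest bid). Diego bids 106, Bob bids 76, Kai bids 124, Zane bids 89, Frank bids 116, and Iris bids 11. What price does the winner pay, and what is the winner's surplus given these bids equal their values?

Ordered from highest: Kai 124; Frank 116; Diego 106; Zane 89; Bob 76; Iris 11.
Kai is the highest bidder, so Kai wins.
Under the second-price rule, the price is the second-highest bid: 116.
Surplus = 124 − 116 = 8.

Price 116; surplus 8.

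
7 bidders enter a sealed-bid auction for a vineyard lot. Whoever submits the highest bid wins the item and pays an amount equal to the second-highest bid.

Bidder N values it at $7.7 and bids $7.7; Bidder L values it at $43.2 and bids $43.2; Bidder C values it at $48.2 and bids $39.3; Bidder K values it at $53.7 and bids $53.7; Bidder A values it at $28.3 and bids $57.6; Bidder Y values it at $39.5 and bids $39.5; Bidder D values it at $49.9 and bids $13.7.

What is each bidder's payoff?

Sorted high to low: Bidder A $57.6; Bidder K $53.7; Bidder L $43.2; Bidder Y $39.5; Bidder C $39.3; Bidder D $13.7; Bidder N $7.7.
Bidder A has the top bid and wins; the price is the second-highest bid, $53.7.
Bidder A's payoff = $28.3 − $53.7 = -$25.4. All other bidders lose, so their payoff is 0.

Payoffs: Bidder N $0.0, Bidder L $0.0, Bidder C $0.0, Bidder K $0.0, Bidder A -$25.4, Bidder Y $0.0, Bidder D $0.0.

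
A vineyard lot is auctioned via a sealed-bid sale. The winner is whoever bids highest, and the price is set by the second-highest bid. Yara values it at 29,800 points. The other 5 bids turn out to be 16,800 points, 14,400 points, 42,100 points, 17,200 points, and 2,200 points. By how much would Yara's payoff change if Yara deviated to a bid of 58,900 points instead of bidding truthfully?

-12,300 points

The highest competing bid is 42,100 points.
Bidding truthfully at 29,800 points: the top bid is 42,100 points (a rival), so Yara loses. Payoff = 0 points.
Bidding 58,900 points: Yara has the top bid, wins, and pays the second-highest bid 42,100 points. Payoff = 29,800 points − 42,100 points = -12,300 points.
Change = -12,300 points − 0 points = -12,300 points.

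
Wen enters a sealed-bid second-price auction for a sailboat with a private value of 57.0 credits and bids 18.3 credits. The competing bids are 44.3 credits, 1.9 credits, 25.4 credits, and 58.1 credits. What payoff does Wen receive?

0.0 credits

Highest competing bid: 58.1 credits.
Wen's bid 18.3 credits is not the highest, so Wen loses, pays nothing, and earns zero payoff.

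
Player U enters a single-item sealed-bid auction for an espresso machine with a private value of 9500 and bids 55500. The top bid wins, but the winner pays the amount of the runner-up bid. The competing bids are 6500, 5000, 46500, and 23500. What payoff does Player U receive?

Player U's payoff: -37000.

Highest competing bid: 46500.
Player U's bid 55500 is the highest overall, so Player U wins and pays the second-highest bid, 46500.
Payoff = value − price = 9500 − 46500 = -37000.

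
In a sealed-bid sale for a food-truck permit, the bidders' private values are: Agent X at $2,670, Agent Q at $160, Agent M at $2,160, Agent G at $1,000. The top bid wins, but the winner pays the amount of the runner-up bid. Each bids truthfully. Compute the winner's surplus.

$510

Sorted high to low: Agent X $2,670; Agent M $2,160; Agent G $1,000; Agent Q $160.
Agent X wins with the top bid and pays the second-highest, $2,160.
Surplus = $2,670 − $2,160 = $510.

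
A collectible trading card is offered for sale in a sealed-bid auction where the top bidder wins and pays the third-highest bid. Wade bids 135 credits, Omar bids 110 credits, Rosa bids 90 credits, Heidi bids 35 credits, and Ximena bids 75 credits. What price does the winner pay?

Ranking the bids: Wade 135 credits > Omar 110 credits > Rosa 90 credits > Ximena 75 credits > Heidi 35 credits.
Wade is the highest bidder, so Wade wins.
Under the third-price rule, the price is the third-highest bid: 90 credits.

The winner pays 90 credits.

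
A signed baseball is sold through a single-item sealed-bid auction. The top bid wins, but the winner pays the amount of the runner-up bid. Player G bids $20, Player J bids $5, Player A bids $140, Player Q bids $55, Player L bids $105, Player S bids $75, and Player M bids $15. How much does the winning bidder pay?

Price paid: $105.

Ranking the bids: Player A $140 > Player L $105 > Player S $75 > Player Q $55 > Player G $20 > Player M $15 > Player J $5.
Player A has the highest bid, so Player A wins.
The second-highest bid is $105, so that is what Player A pays.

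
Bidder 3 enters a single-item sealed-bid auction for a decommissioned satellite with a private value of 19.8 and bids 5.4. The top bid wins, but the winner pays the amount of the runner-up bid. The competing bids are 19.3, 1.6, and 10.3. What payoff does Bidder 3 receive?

Highest competing bid: 19.3.
Bidder 3's bid 5.4 is not the highest, so Bidder 3 loses, pays nothing, and earns zero payoff.

The bidder's payoff: 0.0.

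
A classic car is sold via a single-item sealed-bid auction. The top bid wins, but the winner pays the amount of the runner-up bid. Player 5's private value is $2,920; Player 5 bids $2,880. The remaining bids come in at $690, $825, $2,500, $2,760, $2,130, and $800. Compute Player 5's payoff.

Payoff = $160.

Highest competing bid: $2,760.
Player 5's bid $2,880 is the highest overall, so Player 5 wins and pays the second-highest bid, $2,760.
Payoff = value − price = $2,920 − $2,760 = $160.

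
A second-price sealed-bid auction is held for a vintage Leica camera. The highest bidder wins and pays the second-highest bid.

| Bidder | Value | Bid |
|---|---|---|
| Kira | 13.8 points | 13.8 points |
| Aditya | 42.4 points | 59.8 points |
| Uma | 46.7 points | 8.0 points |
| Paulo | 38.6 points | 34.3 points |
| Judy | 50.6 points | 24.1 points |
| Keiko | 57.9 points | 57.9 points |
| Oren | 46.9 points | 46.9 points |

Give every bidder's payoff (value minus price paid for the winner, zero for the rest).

Bids in descending order: Aditya 59.8 points; Keiko 57.9 points; Oren 46.9 points; Paulo 34.3 points; Judy 24.1 points; Kira 13.8 points; Uma 8.0 points.
Aditya has the top bid and wins; the price is the second-highest bid, 57.9 points.
Aditya's payoff = 42.4 points − 57.9 points = -15.5 points. All other bidders lose, so their payoff is 0.

Payoffs: Kira 0.0 points, Aditya -15.5 points, Uma 0.0 points, Paulo 0.0 points, Judy 0.0 points, Keiko 0.0 points, Oren 0.0 points.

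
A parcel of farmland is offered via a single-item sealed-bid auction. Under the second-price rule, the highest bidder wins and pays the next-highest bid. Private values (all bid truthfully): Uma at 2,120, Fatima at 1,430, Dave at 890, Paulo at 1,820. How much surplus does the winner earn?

Bids in descending order: Uma 2,120, then Paulo 1,820, then Fatima 1,430, then Dave 890.
Uma wins with the top bid and pays the second-highest, 1,820.
Surplus = 2,120 − 1,820 = 300.

Winner's surplus: 300.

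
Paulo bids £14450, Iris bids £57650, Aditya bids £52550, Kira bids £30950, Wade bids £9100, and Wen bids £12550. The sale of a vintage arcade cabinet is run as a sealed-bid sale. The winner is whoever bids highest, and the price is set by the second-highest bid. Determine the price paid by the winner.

Price paid: £52550.

Ordered from highest: Iris £57650, then Aditya £52550, then Kira £30950, then Paulo £14450, then Wen £12550, then Wade £9100.
Iris has the highest bid, so Iris wins.
The second-highest bid is £52550, so that is what Iris pays.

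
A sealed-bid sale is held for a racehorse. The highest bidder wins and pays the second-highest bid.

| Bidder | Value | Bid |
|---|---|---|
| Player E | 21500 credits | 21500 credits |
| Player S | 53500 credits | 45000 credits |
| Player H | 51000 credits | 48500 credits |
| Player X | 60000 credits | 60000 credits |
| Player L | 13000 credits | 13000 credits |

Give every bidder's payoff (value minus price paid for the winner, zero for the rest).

Ordered from highest: Player X 60000 credits; Player H 48500 credits; Player S 45000 credits; Player E 21500 credits; Player L 13000 credits.
Player X has the top bid and wins; the price is the second-highest bid, 48500 credits.
Player X's payoff = 60000 credits − 48500 credits = 11500 credits. All other bidders lose, so their payoff is 0.

Player E 0 credits, Player S 0 credits, Player H 0 credits, Player X 11500 credits, Player L 0 credits.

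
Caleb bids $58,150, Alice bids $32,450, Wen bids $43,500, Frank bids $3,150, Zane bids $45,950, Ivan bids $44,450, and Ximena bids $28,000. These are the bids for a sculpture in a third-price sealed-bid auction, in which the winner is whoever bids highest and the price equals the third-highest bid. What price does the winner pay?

Bids in descending order: Caleb $58,150, then Zane $45,950, then Ivan $44,450, then Wen $43,500, then Alice $32,450, then Ximena $28,000, then Frank $3,150.
Caleb is the highest bidder, so Caleb wins.
Under the third-price rule, the price is the third-highest bid: $44,450.

$44,450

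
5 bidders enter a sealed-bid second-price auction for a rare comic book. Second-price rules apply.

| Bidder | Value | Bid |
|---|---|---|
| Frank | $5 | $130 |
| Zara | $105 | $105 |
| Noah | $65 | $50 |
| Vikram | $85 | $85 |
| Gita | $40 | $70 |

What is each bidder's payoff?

Bids in descending order: Frank $130; Zara $105; Vikram $85; Gita $70; Noah $50.
Frank has the top bid and wins; the price is the second-highest bid, $105.
Frank's payoff = $5 − $105 = -$100. All other bidders lose, so their payoff is 0.

Frank -$100, Zara $0, Noah $0, Vikram $0, Gita $0.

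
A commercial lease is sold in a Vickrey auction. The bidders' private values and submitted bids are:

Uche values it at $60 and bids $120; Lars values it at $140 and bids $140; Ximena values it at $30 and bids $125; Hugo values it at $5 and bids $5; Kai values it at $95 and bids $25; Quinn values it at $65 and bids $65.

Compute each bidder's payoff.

Payoffs: Uche $0, Lars $15, Ximena $0, Hugo $0, Kai $0, Quinn $0.

Sorted high to low: Lars $140; Ximena $125; Uche $120; Quinn $65; Kai $25; Hugo $5.
Lars has the top bid and wins; the price is the second-highest bid, $125.
Lars's payoff = $140 − $125 = $15. All other bidders lose, so their payoff is 0.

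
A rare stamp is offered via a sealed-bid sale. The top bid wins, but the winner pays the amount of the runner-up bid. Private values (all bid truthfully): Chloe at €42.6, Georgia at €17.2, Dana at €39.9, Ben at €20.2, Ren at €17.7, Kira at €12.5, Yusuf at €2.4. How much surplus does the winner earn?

Bids in descending order: Chloe €42.6 > Dana €39.9 > Ben €20.2 > Ren €17.7 > Georgia €17.2 > Kira €12.5 > Yusuf €2.4.
Chloe wins with the top bid and pays the second-highest, €39.9.
Surplus = €42.6 − €39.9 = €2.7.

€2.7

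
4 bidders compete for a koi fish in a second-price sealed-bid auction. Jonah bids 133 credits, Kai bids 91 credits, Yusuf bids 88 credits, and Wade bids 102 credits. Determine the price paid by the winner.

The winner pays 102 credits.

Ranking the bids: Jonah 133 credits; Wade 102 credits; Kai 91 credits; Yusuf 88 credits.
Jonah has the highest bid, so Jonah wins.
The second-highest bid is 102 credits, so that is what Jonah pays.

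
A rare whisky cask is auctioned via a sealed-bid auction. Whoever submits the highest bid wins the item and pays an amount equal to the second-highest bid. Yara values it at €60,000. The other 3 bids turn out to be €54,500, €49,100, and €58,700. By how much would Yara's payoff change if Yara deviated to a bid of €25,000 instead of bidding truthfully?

The highest competing bid is €58,700.
Bidding truthfully at €60,000: Yara has the top bid, wins, and pays the second-highest bid €58,700. Payoff = €60,000 − €58,700 = €1,300.
Bidding €25,000: the top bid is €58,700 (a rival), so Yara loses. Payoff = €0.
Change = €0 − €1,300 = -€1,300.
This is the dominant-strategy logic: truthful bidding weakly beats any alternative.

-€1,300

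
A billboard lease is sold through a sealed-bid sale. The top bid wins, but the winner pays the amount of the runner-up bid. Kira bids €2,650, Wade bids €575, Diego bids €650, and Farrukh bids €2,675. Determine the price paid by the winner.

Ordered from highest: Farrukh €2,675; Kira €2,650; Diego €650; Wade €575.
Farrukh has the highest bid, so Farrukh wins.
The second-highest bid is €2,650, so that is what Farrukh pays.

Price paid: €2,650.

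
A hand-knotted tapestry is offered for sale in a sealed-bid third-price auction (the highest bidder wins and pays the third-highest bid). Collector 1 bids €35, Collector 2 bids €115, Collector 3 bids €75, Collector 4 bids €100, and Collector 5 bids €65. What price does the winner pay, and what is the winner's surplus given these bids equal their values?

Price €75; surplus €40.

Bids in descending order: Collector 2 €115; Collector 4 €100; Collector 3 €75; Collector 5 €65; Collector 1 €35.
Collector 2 is the highest bidder, so Collector 2 wins.
Under the third-price rule, the price is the third-highest bid: €75.
Surplus = €115 − €75 = €40.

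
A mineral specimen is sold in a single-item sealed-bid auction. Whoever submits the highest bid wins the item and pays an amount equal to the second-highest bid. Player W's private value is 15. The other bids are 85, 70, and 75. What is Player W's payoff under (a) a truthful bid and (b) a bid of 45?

The highest competing bid is 85.
Bidding truthfully at 15: the top bid is 85 (a rival), so Player W loses. Payoff = 0.
Bidding 45: the top bid is 85 (a rival), so Player W loses. Payoff = 0.

(a) 0  (b) 0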